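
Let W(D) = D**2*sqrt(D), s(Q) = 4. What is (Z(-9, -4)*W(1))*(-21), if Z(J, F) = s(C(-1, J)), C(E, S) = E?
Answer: -84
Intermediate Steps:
Z(J, F) = 4
W(D) = D**(5/2)
(Z(-9, -4)*W(1))*(-21) = (4*1**(5/2))*(-21) = (4*1)*(-21) = 4*(-21) = -84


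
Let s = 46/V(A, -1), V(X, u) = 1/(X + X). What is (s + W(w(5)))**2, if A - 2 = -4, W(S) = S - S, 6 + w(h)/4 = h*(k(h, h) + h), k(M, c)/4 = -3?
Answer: 33856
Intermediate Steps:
k(M, c) = -12 (k(M, c) = 4*(-3) = -12)
w(h) = -24 + 4*h*(-12 + h) (w(h) = -24 + 4*(h*(-12 + h)) = -24 + 4*h*(-12 + h))
W(S) = 0
A = -2 (A = 2 - 4 = -2)
V(X, u) = 1/(2*X)
s = -184 (s = 46/(((1/2)/(-2))) = 46/(((1/2)*(-1/2))) = 46/(-1/4) = 46*(-4) = -184)
(s + W(w(5)))**2 = (-184 + 0)**2 = (-184)**2 = 33856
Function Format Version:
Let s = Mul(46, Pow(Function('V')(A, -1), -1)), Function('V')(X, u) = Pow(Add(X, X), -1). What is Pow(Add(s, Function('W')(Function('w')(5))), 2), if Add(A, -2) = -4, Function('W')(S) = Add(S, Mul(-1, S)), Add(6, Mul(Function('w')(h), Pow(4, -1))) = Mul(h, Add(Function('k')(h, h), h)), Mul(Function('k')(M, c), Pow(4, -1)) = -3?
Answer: 33856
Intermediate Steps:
Function('k')(M, c) = -12 (Function('k')(M, c) = Mul(4, -3) = -12)
Function('w')(h) = Add(-24, Mul(4, h, Add(-12, h))) (Function('w')(h) = Add(-24, Mul(4, Mul(h, Add(-12, h)))) = Add(-24, Mul(4, h, Add(-12, h))))
Function('W')(S) = 0
A = -2 (A = Add(2, -4) = -2)
Function('V')(X, u) = Mul(Rational(1, 2), Pow(X, -1)) (Function('V')(X, u) = Pow(Mul(2, X), -1) = Mul(Rational(1, 2), Pow(X, -1)))
s = -184 (s = Mul(46, Pow(Mul(Rational(1, 2), Pow(-2, -1)), -1)) = Mul(46, Pow(Mul(Rational(1, 2), Rational(-1, 2)), -1)) = Mul(46, Pow(Rational(-1, 4), -1)) = Mul(46, -4) = -184)
Pow(Add(s, Function('W')(Function('w')(5))), 2) = Pow(Add(-184, 0), 2) = Pow(-184, 2) = 33856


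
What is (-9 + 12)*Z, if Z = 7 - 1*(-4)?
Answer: 33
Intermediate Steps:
Z = 11 (Z = 7 + 4 = 11)
(-9 + 12)*Z = (-9 + 12)*11 = 3*11 = 33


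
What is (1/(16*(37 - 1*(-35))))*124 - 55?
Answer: -15809/288 ≈ -54.892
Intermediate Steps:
(1/(16*(37 - 1*(-35))))*124 - 55 = (1/(16*(37 + 35)))*124 - 55 = ((1/16)/72)*124 - 55 = ((1/16)*(1/72))*124 - 55 = (1/1152)*124 - 55 = 31/288 - 55 = -15809/288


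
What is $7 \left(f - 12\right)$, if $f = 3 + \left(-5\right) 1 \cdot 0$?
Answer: $-63$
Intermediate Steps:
$f = 3$ ($f = 3 - 0 = 3 + 0 = 3$)
$7 \left(f - 12\right) = 7 \left(3 - 12\right) = 7 \left(-9\right) = -63$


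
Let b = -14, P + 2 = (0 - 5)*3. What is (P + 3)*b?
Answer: 196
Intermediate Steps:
P = -17 (P = -2 + (0 - 5)*3 = -2 - 5*3 = -2 - 15 = -17)
(P + 3)*b = (-17 + 3)*(-14) = -14*(-14) = 196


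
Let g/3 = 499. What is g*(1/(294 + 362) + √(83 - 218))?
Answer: 1497/656 + 4491*I*√15 ≈ 2.282 + 17394.0*I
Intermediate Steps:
g = 1497 (g = 3*499 = 1497)
g*(1/(294 + 362) + √(83 - 218)) = 1497*(1/(294 + 362) + √(83 - 218)) = 1497*(1/656 + √(-135)) = 1497*(1/656 + 3*I*√15) = 1497/656 + 4491*I*√15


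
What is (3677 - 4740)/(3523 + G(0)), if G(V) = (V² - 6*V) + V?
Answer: -1063/3523 ≈ -0.30173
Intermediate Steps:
G(V) = V² - 5*V
(3677 - 4740)/(3523 + G(0)) = (3677 - 4740)/(3523 + 0*(-5 + 0)) = -1063/(3523 + 0*(-5)) = -1063/(3523 + 0) = -1063/3523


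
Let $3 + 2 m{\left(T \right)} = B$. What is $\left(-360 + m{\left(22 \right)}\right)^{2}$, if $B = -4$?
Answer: $\frac{528529}{4} \approx 1.3213 \cdot 10^{5}$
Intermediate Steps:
$m{\left(T \right)} = - \frac{7}{2}$ ($m{\left(T \right)} = - \frac{3}{2} + \frac{1}{2} \left(-4\right) = - \frac{3}{2} - 2 = - \frac{7}{2}$)
$\left(-360 + m{\left(22 \right)}\right)^{2} = \left(-360 - \frac{7}{2}\right)^{2} = \left(- \frac{727}{2}\right)^{2} = \frac{528529}{4}$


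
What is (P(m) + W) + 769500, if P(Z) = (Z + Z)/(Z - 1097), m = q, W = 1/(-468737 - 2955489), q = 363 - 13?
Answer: 1968299207570053/2557896822 ≈ 7.6950e+5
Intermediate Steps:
q = 350
W = -1/3424226 (W = 1/(-3424226) = -1/3424226 ≈ -2.9204e-7)
m = 350
P(Z) = 2*Z/(-1097 + Z) (P(Z) = (2*Z)/(-1097 + Z) = 2*Z/(-1097 + Z))
(P(m) + W) + 769500 = (2*350/(-1097 + 350) - 1/3424226) + 769500 = (2*350/(-747) - 1/3424226) + 769500 = (2*350*(-1/747) - 1/3424226) + 769500 = (-700/747 - 1/3424226) + 769500 = -2396958947/2557896822 + 769500 = 1968299207570053/2557896822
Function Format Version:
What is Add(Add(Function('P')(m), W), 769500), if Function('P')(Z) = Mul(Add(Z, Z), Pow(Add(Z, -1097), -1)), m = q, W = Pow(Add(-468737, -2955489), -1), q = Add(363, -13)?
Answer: Rational(1968299207570053, 2557896822) ≈ 7.6950e+5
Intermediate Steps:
q = 350
W = Rational(-1, 3424226) (W = Pow(-3424226, -1) = Rational(-1, 3424226) ≈ -2.9204e-7)
m = 350
Function('P')(Z) = Mul(2, Z, Pow(Add(-1097, Z), -1)) (Function('P')(Z) = Mul(Mul(2, Z), Pow(Add(-1097, Z), -1)) = Mul(2, Z, Pow(Add(-1097, Z), -1)))
Add(Add(Function('P')(m), W), 769500) = Add(Add(Mul(2, 350, Pow(Add(-1097, 350), -1)), Rational(-1, 3424226)), 769500) = Add(Add(Mul(2, 350, Pow(-747, -1)), Rational(-1, 3424226)), 769500) = Add(Add(Mul(2, 350, Rational(-1, 747)), Rational(-1, 3424226)), 769500) = Add(Add(Rational(-700, 747), Rational(-1, 3424226)), 769500) = Add(Rational(-2396958947, 2557896822), 769500) = Rational(1968299207570053, 2557896822)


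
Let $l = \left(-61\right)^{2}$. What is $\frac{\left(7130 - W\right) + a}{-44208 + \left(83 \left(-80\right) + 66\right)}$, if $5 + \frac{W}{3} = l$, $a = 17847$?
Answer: $- \frac{13829}{50782} \approx -0.27232$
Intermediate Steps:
$l = 3721$
$W = 11148$ ($W = -15 + 3 \cdot 3721 = -15 + 11163 = 11148$)
$\frac{\left(7130 - W\right) + a}{-44208 + \left(83 \left(-80\right) + 66\right)} = \frac{\left(7130 - 11148\right) + 17847}{-44208 + \left(83 \left(-80\right) + 66\right)} = \frac{\left(7130 - 11148\right) + 17847}{-44208 + \left(-6640 + 66\right)} = \frac{-4018 + 17847}{-44208 - 6574} = \frac{13829}{-50782} = 13829 \left(- \frac{1}{50782}\right) = - \frac{13829}{50782}$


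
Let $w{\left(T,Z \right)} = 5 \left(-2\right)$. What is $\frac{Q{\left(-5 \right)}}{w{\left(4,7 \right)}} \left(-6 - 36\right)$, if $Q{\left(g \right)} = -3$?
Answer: $- \frac{63}{5} \approx -12.6$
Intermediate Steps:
$w{\left(T,Z \right)} = -10$
$\frac{Q{\left(-5 \right)}}{w{\left(4,7 \right)}} \left(-6 - 36\right) = - \frac{3}{-10} \left(-6 - 36\right) = \left(-3\right) \left(- \frac{1}{10}\right) \left(-42\right) = \frac{3}{10} \left(-42\right) = - \frac{63}{5}$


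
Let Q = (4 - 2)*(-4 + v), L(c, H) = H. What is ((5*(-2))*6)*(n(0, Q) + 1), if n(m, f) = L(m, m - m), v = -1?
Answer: -60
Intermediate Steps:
Q = -10 (Q = (4 - 2)*(-4 - 1) = 2*(-5) = -10)
n(m, f) = 0 (n(m, f) = m - m = 0)
((5*(-2))*6)*(n(0, Q) + 1) = ((5*(-2))*6)*(0 + 1) = -10*6*1 = -60*1 = -60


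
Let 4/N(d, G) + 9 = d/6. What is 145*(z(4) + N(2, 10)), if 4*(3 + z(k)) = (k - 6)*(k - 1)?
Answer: -18705/26 ≈ -719.42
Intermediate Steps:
z(k) = -3 + (-1 + k)*(-6 + k)/4 (z(k) = -3 + ((k - 6)*(k - 1))/4 = -3 + ((-6 + k)*(-1 + k))/4 = -3 + ((-1 + k)*(-6 + k))/4 = -3 + (-1 + k)*(-6 + k)/4)
N(d, G) = 4/(-9 + d/6)
145*(z(4) + N(2, 10)) = 145*((-3/2 - 7/4*4 + (¼)*4²) + 24/(-54 + 2)) = 145*((-3/2 - 7 + (¼)*16) + 24/(-52)) = 145*((-3/2 - 7 + 4) + 24*(-1/52)) = 145*(-9/2 - 6/13) = 145*(-129/26) = -18705/26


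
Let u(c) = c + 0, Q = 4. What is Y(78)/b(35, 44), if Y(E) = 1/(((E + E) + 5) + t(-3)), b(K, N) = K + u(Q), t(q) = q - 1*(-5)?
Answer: 1/6357 ≈ 0.00015731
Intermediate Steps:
t(q) = 5 + q (t(q) = q + 5 = 5 + q)
u(c) = c
b(K, N) = 4 + K (b(K, N) = K + 4 = 4 + K)
Y(E) = 1/(7 + 2*E) (Y(E) = 1/(((E + E) + 5) + (5 - 3)) = 1/((2*E + 5) + 2) = 1/((5 + 2*E) + 2) = 1/(7 + 2*E))
Y(78)/b(35, 44) = 1/((7 + 2*78)*(4 + 35)) = 1/((7 + 156)*39) = (1/39)/163 = (1/163)*(1/39) = 1/6357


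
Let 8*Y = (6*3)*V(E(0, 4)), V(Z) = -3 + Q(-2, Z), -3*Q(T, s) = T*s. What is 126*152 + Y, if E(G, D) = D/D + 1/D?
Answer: 153177/8 ≈ 19147.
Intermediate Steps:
Q(T, s) = -T*s/3
E(G, D) = 1 + 1/D
V(Z) = -3 + 2*Z/3 (V(Z) = -3 - ⅓*(-2)*Z = -3 + 2*Z/3)
Y = -39/8 (Y = ((6*3)*(-3 + 2*((1 + 4)/4)/3))/8 = (18*(-3 + 2*((¼)*5)/3))/8 = (18*(-3 + (⅔)*(5/4)))/8 = (18*(-3 + ⅚))/8 = (18*(-13/6))/8 = (⅛)*(-39) = -39/8 ≈ -4.8750)
126*152 + Y = 126*152 - 39/8 = 19152 - 39/8 = 153177/8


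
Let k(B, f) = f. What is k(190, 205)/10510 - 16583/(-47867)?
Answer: 36820013/100616434 ≈ 0.36594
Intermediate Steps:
k(190, 205)/10510 - 16583/(-47867) = 205/10510 - 16583/(-47867) = 205*(1/10510) - 16583*(-1/47867) = 41/2102 + 16583/47867 = 36820013/100616434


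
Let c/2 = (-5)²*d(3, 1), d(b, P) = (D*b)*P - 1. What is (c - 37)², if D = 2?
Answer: 45369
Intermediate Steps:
d(b, P) = -1 + 2*P*b (d(b, P) = (2*b)*P - 1 = 2*P*b - 1 = -1 + 2*P*b)
c = 250 (c = 2*((-5)²*(-1 + 2*1*3)) = 2*(25*(-1 + 6)) = 2*(25*5) = 2*125 = 250)
(c - 37)² = (250 - 37)² = 213² = 45369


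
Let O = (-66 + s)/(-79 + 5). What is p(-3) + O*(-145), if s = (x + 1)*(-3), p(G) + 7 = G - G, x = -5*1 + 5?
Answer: -10523/74 ≈ -142.20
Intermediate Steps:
x = 0 (x = -5 + 5 = 0)
p(G) = -7 (p(G) = -7 + (G - G) = -7 + 0 = -7)
s = -3 (s = (0 + 1)*(-3) = 1*(-3) = -3)
O = 69/74 (O = (-66 - 3)/(-79 + 5) = -69/(-74) = -69*(-1/74) = 69/74 ≈ 0.93243)
p(-3) + O*(-145) = -7 + (69/74)*(-145) = -7 - 10005/74 = -10523/74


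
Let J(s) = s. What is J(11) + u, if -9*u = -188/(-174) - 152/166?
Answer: 713689/64989 ≈ 10.982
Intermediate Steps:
u = -1190/64989 (u = -(-188/(-174) - 152/166)/9 = -(-188*(-1/174) - 152*1/166)/9 = -(94/87 - 76/83)/9 = -⅑*1190/7221 = -1190/64989 ≈ -0.018311)
J(11) + u = 11 - 1190/64989 = 713689/64989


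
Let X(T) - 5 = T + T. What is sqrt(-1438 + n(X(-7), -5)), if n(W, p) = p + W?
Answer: 22*I*sqrt(3) ≈ 38.105*I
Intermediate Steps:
X(T) = 5 + 2*T (X(T) = 5 + (T + T) = 5 + 2*T)
n(W, p) = W + p
sqrt(-1438 + n(X(-7), -5)) = sqrt(-1438 + ((5 + 2*(-7)) - 5)) = sqrt(-1438 + ((5 - 14) - 5)) = sqrt(-1438 + (-9 - 5)) = sqrt(-1438 - 14) = sqrt(-1452) = 22*I*sqrt(3)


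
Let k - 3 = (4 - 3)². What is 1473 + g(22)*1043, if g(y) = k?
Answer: 5645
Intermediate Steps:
k = 4 (k = 3 + (4 - 3)² = 3 + 1² = 3 + 1 = 4)
g(y) = 4
1473 + g(22)*1043 = 1473 + 4*1043 = 1473 + 4172 = 5645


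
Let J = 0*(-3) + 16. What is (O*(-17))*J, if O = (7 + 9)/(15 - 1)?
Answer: -2176/7 ≈ -310.86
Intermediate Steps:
O = 8/7 (O = 16/14 = 16*(1/14) = 8/7 ≈ 1.1429)
J = 16 (J = 0 + 16 = 16)
(O*(-17))*J = ((8/7)*(-17))*16 = -136/7*16 = -2176/7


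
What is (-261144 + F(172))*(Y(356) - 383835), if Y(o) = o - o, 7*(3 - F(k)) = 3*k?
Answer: 701843449005/7 ≈ 1.0026e+11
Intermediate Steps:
F(k) = 3 - 3*k/7
Y(o) = 0
(-261144 + F(172))*(Y(356) - 383835) = (-261144 + (3 - 3/7*172))*(0 - 383835) = (-261144 + (3 - 516/7))*(-383835) = (-261144 - 495/7)*(-383835) = -1828503/7*(-383835) = 701843449005/7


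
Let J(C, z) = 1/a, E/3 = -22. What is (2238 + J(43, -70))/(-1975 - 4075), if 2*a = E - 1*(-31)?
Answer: -39164/105875 ≈ -0.36991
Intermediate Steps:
E = -66 (E = 3*(-22) = -66)
a = -35/2 (a = (-66 - 1*(-31))/2 = (-66 + 31)/2 = (1/2)*(-35) = -35/2 ≈ -17.500)
J(C, z) = -2/35 (J(C, z) = 1/(-35/2) = -2/35)
(2238 + J(43, -70))/(-1975 - 4075) = (2238 - 2/35)/(-1975 - 4075) = (78328/35)/(-6050) = (78328/35)*(-1/6050) = -39164/105875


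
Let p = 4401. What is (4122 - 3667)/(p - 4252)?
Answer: 455/149 ≈ 3.0537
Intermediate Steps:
(4122 - 3667)/(p - 4252) = (4122 - 3667)/(4401 - 4252) = 455/149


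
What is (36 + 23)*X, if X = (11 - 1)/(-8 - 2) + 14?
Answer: 767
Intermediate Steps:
X = 13 (X = 10/(-10) + 14 = 10*(-⅒) + 14 = -1 + 14 = 13)
(36 + 23)*X = (36 + 23)*13 = 59*13 = 767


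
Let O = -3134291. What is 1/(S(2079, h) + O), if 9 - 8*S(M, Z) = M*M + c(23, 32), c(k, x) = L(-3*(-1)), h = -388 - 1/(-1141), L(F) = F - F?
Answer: -1/3674570 ≈ -2.7214e-7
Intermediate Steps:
L(F) = 0
h = -442707/1141 (h = -388 - 1*(-1/1141) = -388 + 1/1141 = -442707/1141 ≈ -388.00)
c(k, x) = 0
S(M, Z) = 9/8 - M**2/8 (S(M, Z) = 9/8 - (M*M + 0)/8 = 9/8 - (M**2 + 0)/8 = 9/8 - M**2/8)
1/(S(2079, h) + O) = 1/((9/8 - 1/8*2079**2) - 3134291) = 1/((9/8 - 1/8*4322241) - 3134291) = 1/((9/8 - 4322241/8) - 3134291) = 1/(-540279 - 3134291) = 1/(-3674570) = -1/3674570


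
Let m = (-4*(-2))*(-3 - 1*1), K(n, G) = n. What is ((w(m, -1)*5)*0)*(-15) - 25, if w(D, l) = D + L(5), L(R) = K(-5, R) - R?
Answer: -25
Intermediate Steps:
m = -32 (m = 8*(-3 - 1) = 8*(-4) = -32)
L(R) = -5 - R
w(D, l) = -10 + D (w(D, l) = D + (-5 - 1*5) = D + (-5 - 5) = D - 10 = -10 + D)
((w(m, -1)*5)*0)*(-15) - 25 = (((-10 - 32)*5)*0)*(-15) - 25 = (-42*5*0)*(-15) - 25 = -210*0*(-15) - 25 = 0*(-15) - 25 = 0 - 25 = -25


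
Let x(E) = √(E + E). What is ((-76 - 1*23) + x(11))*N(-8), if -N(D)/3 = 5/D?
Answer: -1485/8 + 15*√22/8 ≈ -176.83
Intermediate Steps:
N(D) = -15/D
x(E) = √2*√E (x(E) = √(2*E) = √2*√E)
((-76 - 1*23) + x(11))*N(-8) = ((-76 - 1*23) + √2*√11)*(-15/(-8)) = ((-76 - 23) + √22)*(-15*(-⅛)) = (-99 + √22)*(15/8) = -1485/8 + 15*√22/8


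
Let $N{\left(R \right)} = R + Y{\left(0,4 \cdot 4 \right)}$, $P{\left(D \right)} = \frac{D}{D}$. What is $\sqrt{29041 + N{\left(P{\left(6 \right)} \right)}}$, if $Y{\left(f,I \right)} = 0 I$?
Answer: $\sqrt{29042} \approx 170.42$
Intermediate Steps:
$Y{\left(f,I \right)} = 0$
$P{\left(D \right)} = 1$
$N{\left(R \right)} = R$ ($N{\left(R \right)} = R + 0 = R$)
$\sqrt{29041 + N{\left(P{\left(6 \right)} \right)}} = \sqrt{29041 + 1} = \sqrt{29042}$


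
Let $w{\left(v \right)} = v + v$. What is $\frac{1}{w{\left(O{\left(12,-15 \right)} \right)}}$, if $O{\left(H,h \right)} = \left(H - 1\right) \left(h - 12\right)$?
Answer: $- \frac{1}{594} \approx -0.0016835$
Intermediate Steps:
$O{\left(H,h \right)} = \left(-1 + H\right) \left(-12 + h\right)$
$w{\left(v \right)} = 2 v$
$\frac{1}{w{\left(O{\left(12,-15 \right)} \right)}} = \frac{1}{2 \left(12 - -15 - 144 + 12 \left(-15\right)\right)} = \frac{1}{2 \left(12 + 15 - 144 - 180\right)} = \frac{1}{2 \left(-297\right)} = \frac{1}{-594} = - \frac{1}{594}$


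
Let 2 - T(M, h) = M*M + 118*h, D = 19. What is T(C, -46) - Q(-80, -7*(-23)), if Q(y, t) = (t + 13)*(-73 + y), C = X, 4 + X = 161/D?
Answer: 11563547/361 ≈ 32032.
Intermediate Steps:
X = 85/19 (X = -4 + 161/19 = 85/19 ≈ 4.4737)
C = 85/19 ≈ 4.4737
Q(y, t) = (-73 + y)*(13 + t) (Q(y, t) = (13 + t)*(-73 + y) = (-73 + y)*(13 + t))
T(M, h) = 2 - M² - 118*h (T(M, h) = 2 - (M*M + 118*h) = 2 - (M² + 118*h) = 2 + (-M² - 118*h) = 2 - M² - 118*h)
T(C, -46) - Q(-80, -7*(-23)) = (2 - (85/19)² - 118*(-46)) - (-949 - (-511)*(-23) + 13*(-80) - 7*(-23)*(-80)) = (2 - 1*7225/361 + 5428) - (-949 - 73*161 - 1040 + 161*(-80)) = (2 - 7225/361 + 5428) - (-949 - 11753 - 1040 - 12880) = 1953005/361 - 1*(-26622) = 1953005/361 + 26622 = 11563547/361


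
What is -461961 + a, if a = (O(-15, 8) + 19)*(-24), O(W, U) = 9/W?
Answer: -2312013/5 ≈ -4.6240e+5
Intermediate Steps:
a = -2208/5 (a = (9/(-15) + 19)*(-24) = (9*(-1/15) + 19)*(-24) = (-⅗ + 19)*(-24) = (92/5)*(-24) = -2208/5 ≈ -441.60)
-461961 + a = -461961 - 2208/5 = -2312013/5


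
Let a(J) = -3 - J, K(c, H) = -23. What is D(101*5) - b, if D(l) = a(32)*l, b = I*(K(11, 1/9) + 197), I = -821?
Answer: 125179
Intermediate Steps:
b = -142854 (b = -821*(-23 + 197) = -821*174 = -142854)
D(l) = -35*l (D(l) = (-3 - 1*32)*l = (-3 - 32)*l = -35*l)
D(101*5) - b = -3535*5 - 1*(-142854) = -35*505 + 142854 = -17675 + 142854 = 125179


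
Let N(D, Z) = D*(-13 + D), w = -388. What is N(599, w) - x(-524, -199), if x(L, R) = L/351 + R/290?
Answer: 35729936869/101790 ≈ 3.5102e+5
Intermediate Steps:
x(L, R) = R/290 + L/351 (x(L, R) = L*(1/351) + R*(1/290) = L/351 + R/290 = R/290 + L/351)
N(599, w) - x(-524, -199) = 599*(-13 + 599) - ((1/290)*(-199) + (1/351)*(-524)) = 599*586 - (-199/290 - 524/351) = 351014 - 1*(-221809/101790) = 351014 + 221809/101790 = 35729936869/101790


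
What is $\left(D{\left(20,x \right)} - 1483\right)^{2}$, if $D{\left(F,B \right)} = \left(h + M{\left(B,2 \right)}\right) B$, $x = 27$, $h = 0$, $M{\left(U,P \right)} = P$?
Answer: $2042041$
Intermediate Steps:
$D{\left(F,B \right)} = 2 B$ ($D{\left(F,B \right)} = \left(0 + 2\right) B = 2 B$)
$\left(D{\left(20,x \right)} - 1483\right)^{2} = \left(2 \cdot 27 - 1483\right)^{2} = \left(54 - 1483\right)^{2} = \left(-1429\right)^{2} = 2042041$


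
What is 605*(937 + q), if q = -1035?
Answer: -59290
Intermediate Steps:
605*(937 + q) = 605*(937 - 1035) = 605*(-98) = -59290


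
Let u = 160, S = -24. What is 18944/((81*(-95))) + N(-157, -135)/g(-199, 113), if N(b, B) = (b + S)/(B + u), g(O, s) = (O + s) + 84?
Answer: 89119/76950 ≈ 1.1581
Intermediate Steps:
g(O, s) = 84 + O + s
N(b, B) = (-24 + b)/(160 + B) (N(b, B) = (b - 24)/(B + 160) = (-24 + b)/(160 + B))
18944/((81*(-95))) + N(-157, -135)/g(-199, 113) = 18944/((81*(-95))) + ((-24 - 157)/(160 - 135))/(84 - 199 + 113) = 18944/(-7695) + (-181/25)/(-2) = 18944*(-1/7695) + ((1/25)*(-181))*(-1/2) = -18944/7695 - 181/25*(-1/2) = -18944/7695 + 181/50 = 89119/76950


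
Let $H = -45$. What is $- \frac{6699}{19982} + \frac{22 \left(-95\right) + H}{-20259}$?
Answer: $- \frac{93053471}{404815338} \approx -0.22987$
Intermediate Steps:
$- \frac{6699}{19982} + \frac{22 \left(-95\right) + H}{-20259} = - \frac{6699}{19982} + \frac{22 \left(-95\right) - 45}{-20259} = \left(-6699\right) \frac{1}{19982} + \left(-2090 - 45\right) \left(- \frac{1}{20259}\right) = - \frac{6699}{19982} - - \frac{2135}{20259} = - \frac{6699}{19982} + \frac{2135}{20259} = - \frac{93053471}{404815338}$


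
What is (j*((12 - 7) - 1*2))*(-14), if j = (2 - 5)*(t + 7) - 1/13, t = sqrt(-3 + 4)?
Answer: 13146/13 ≈ 1011.2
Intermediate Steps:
t = 1 (t = sqrt(1) = 1)
j = -313/13 (j = (2 - 5)*(1 + 7) - 1/13 = -3*8 - 1*1/13 = -24 - 1/13 = -313/13 ≈ -24.077)
(j*((12 - 7) - 1*2))*(-14) = -313*((12 - 7) - 1*2)/13*(-14) = -313*(5 - 2)/13*(-14) = -313/13*3*(-14) = -939/13*(-14) = 13146/13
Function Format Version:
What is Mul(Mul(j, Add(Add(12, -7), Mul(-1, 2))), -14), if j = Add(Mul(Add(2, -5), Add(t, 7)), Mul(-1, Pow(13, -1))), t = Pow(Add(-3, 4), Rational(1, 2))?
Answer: Rational(13146, 13) ≈ 1011.2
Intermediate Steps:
t = 1 (t = Pow(1, Rational(1, 2)) = 1)
j = Rational(-313, 13) (j = Add(Mul(Add(2, -5), Add(1, 7)), Mul(-1, Pow(13, -1))) = Add(Mul(-3, 8), Mul(-1, Rational(1, 13))) = Add(-24, Rational(-1, 13)) = Rational(-313, 13) ≈ -24.077)
Mul(Mul(j, Add(Add(12, -7), Mul(-1, 2))), -14) = Mul(Mul(Rational(-313, 13), Add(Add(12, -7), Mul(-1, 2))), -14) = Mul(Mul(Rational(-313, 13), Add(5, -2)), -14) = Mul(Mul(Rational(-313, 13), 3), -14) = Mul(Rational(-939, 13), -14) = Rational(13146, 13)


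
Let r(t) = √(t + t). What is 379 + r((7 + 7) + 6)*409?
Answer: 379 + 818*√10 ≈ 2965.7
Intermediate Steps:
r(t) = √2*√t (r(t) = √(2*t) = √2*√t)
379 + r((7 + 7) + 6)*409 = 379 + (√2*√((7 + 7) + 6))*409 = 379 + (√2*√(14 + 6))*409 = 379 + (√2*√20)*409 = 379 + (√2*(2*√5))*409 = 379 + (2*√10)*409 = 379 + 818*√10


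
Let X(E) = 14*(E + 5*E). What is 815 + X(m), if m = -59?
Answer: -4141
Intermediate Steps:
X(E) = 84*E (X(E) = 14*(6*E) = 84*E)
815 + X(m) = 815 + 84*(-59) = 815 - 4956 = -4141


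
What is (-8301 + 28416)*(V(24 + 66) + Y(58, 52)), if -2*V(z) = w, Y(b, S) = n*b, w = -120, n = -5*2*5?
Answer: -57126600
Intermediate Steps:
n = -50 (n = -10*5 = -50)
Y(b, S) = -50*b
V(z) = 60 (V(z) = -½*(-120) = 60)
(-8301 + 28416)*(V(24 + 66) + Y(58, 52)) = (-8301 + 28416)*(60 - 50*58) = 20115*(60 - 2900) = 20115*(-2840) = -57126600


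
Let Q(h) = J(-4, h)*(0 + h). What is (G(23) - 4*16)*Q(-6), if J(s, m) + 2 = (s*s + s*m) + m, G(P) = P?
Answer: 7872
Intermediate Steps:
J(s, m) = -2 + m + s² + m*s (J(s, m) = -2 + ((s*s + s*m) + m) = -2 + ((s² + m*s) + m) = -2 + (m + s² + m*s) = -2 + m + s² + m*s)
Q(h) = h*(14 - 3*h) (Q(h) = (-2 + h + (-4)² + h*(-4))*(0 + h) = (-2 + h + 16 - 4*h)*h = (14 - 3*h)*h = h*(14 - 3*h))
(G(23) - 4*16)*Q(-6) = (23 - 4*16)*(-6*(14 - 3*(-6))) = (23 - 1*64)*(-6*(14 + 18)) = (23 - 64)*(-6*32) = -41*(-192) = 7872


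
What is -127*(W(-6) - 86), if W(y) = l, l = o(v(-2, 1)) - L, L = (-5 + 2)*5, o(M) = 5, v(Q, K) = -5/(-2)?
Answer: 8382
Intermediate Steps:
v(Q, K) = 5/2 (v(Q, K) = -5*(-1)/2 = -1*(-5/2) = 5/2)
L = -15 (L = -3*5 = -15)
l = 20 (l = 5 - 1*(-15) = 5 + 15 = 20)
W(y) = 20
-127*(W(-6) - 86) = -127*(20 - 86) = -127*(-66) = 8382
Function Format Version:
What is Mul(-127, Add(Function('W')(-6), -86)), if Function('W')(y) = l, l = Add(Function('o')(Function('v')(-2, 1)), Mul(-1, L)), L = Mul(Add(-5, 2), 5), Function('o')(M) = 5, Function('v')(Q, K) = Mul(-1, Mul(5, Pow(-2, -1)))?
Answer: 8382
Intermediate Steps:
Function('v')(Q, K) = Rational(5, 2) (Function('v')(Q, K) = Mul(-1, Mul(5, Rational(-1, 2))) = Mul(-1, Rational(-5, 2)) = Rational(5, 2))
L = -15 (L = Mul(-3, 5) = -15)
l = 20 (l = Add(5, Mul(-1, -15)) = Add(5, 15) = 20)
Function('W')(y) = 20
Mul(-127, Add(Function('W')(-6), -86)) = Mul(-127, Add(20, -86)) = Mul(-127, -66) = 8382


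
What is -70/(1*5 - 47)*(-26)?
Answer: -130/3 ≈ -43.333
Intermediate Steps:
-70/(1*5 - 47)*(-26) = -70/(5 - 47)*(-26) = -70/(-42)*(-26) = -70*(-1/42)*(-26) = (5/3)*(-26) = -130/3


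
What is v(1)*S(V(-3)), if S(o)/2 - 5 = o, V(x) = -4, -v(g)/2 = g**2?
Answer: -4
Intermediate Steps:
v(g) = -2*g**2
S(o) = 10 + 2*o
v(1)*S(V(-3)) = (-2*1**2)*(10 + 2*(-4)) = (-2*1)*(10 - 8) = -2*2 = -4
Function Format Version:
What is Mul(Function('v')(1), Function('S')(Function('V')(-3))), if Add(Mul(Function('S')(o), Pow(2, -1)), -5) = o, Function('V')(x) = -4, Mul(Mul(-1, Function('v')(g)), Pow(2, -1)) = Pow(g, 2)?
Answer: -4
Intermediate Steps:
Function('v')(g) = Mul(-2, Pow(g, 2))
Function('S')(o) = Add(10, Mul(2, o))
Mul(Function('v')(1), Function('S')(Function('V')(-3))) = Mul(Mul(-2, Pow(1, 2)), Add(10, Mul(2, -4))) = Mul(Mul(-2, 1), Add(10, -8)) = Mul(-2, 2) = -4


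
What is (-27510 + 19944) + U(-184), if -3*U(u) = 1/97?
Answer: -2201707/291 ≈ -7566.0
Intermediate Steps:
U(u) = -1/291 (U(u) = -⅓/97 = -⅓*1/97 = -1/291)
(-27510 + 19944) + U(-184) = (-27510 + 19944) - 1/291 = -7566 - 1/291 = -2201707/291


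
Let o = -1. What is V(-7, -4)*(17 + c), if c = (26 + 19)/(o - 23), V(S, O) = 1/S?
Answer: -121/56 ≈ -2.1607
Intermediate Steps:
c = -15/8 (c = (26 + 19)/(-1 - 23) = 45/(-24) = 45*(-1/24) = -15/8 ≈ -1.8750)
V(-7, -4)*(17 + c) = (17 - 15/8)/(-7) = -1/7*121/8 = -121/56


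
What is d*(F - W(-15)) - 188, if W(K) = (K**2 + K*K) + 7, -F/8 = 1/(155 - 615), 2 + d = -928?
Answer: 9770534/23 ≈ 4.2481e+5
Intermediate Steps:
d = -930 (d = -2 - 928 = -930)
F = 2/115 (F = -8/(155 - 615) = -8/(-460) = -8*(-1/460) = 2/115 ≈ 0.017391)
W(K) = 7 + 2*K**2 (W(K) = (K**2 + K**2) + 7 = 2*K**2 + 7 = 7 + 2*K**2)
d*(F - W(-15)) - 188 = -930*(2/115 - (7 + 2*(-15)**2)) - 188 = -930*(2/115 - (7 + 2*225)) - 188 = -930*(2/115 - (7 + 450)) - 188 = -930*(2/115 - 1*457) - 188 = -930*(2/115 - 457) - 188 = -930*(-52553/115) - 188 = 9774858/23 - 188 = 9770534/23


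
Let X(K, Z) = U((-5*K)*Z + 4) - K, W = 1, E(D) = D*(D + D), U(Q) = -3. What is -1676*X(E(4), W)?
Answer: 58660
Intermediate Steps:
E(D) = 2*D**2 (E(D) = D*(2*D) = 2*D**2)
X(K, Z) = -3 - K
-1676*X(E(4), W) = -1676*(-3 - 2*4**2) = -1676*(-3 - 2*16) = -1676*(-3 - 1*32) = -1676*(-3 - 32) = -1676*(-35) = 58660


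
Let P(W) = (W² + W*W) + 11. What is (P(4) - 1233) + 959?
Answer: -231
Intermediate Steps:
P(W) = 11 + 2*W² (P(W) = (W² + W²) + 11 = 2*W² + 11 = 11 + 2*W²)
(P(4) - 1233) + 959 = ((11 + 2*4²) - 1233) + 959 = ((11 + 2*16) - 1233) + 959 = ((11 + 32) - 1233) + 959 = (43 - 1233) + 959 = -1190 + 959 = -231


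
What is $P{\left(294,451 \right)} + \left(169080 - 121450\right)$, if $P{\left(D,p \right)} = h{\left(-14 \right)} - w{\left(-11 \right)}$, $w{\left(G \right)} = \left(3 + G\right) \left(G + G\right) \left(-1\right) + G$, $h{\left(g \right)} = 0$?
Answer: $47817$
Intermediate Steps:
$w{\left(G \right)} = G - 2 G \left(3 + G\right)$ ($w{\left(G \right)} = \left(3 + G\right) 2 G \left(-1\right) + G = 2 G \left(3 + G\right) \left(-1\right) + G = - 2 G \left(3 + G\right) + G = G - 2 G \left(3 + G\right)$)
$P{\left(D,p \right)} = 187$ ($P{\left(D,p \right)} = 0 - \left(-1\right) \left(-11\right) \left(5 + 2 \left(-11\right)\right) = 0 - \left(-1\right) \left(-11\right) \left(5 - 22\right) = 0 - \left(-1\right) \left(-11\right) \left(-17\right) = 0 - -187 = 0 + 187 = 187$)
$P{\left(294,451 \right)} + \left(169080 - 121450\right) = 187 + \left(169080 - 121450\right) = 187 + 47630 = 47817$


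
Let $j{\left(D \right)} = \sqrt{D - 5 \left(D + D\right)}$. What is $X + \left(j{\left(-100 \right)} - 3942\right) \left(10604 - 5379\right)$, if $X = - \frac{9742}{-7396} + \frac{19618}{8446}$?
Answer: $- \frac{319207474246885}{15616654} \approx -2.044 \cdot 10^{7}$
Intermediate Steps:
$j{\left(D \right)} = 3 \sqrt{- D}$ ($j{\left(D \right)} = \sqrt{D - 5 \cdot 2 D} = \sqrt{D - 10 D} = \sqrt{- 9 D} = 3 \sqrt{- D}$)
$X = \frac{56843915}{15616654}$ ($X = \left(-9742\right) \left(- \frac{1}{7396}\right) + 19618 \cdot \frac{1}{8446} = \frac{4871}{3698} + \frac{9809}{4223} = \frac{56843915}{15616654} \approx 3.64$)
$X + \left(j{\left(-100 \right)} - 3942\right) \left(10604 - 5379\right) = \frac{56843915}{15616654} + \left(3 \sqrt{\left(-1\right) \left(-100\right)} - 3942\right) \left(10604 - 5379\right) = \frac{56843915}{15616654} + \left(3 \sqrt{100} - 3942\right) 5225 = \frac{56843915}{15616654} + \left(3 \cdot 10 - 3942\right) 5225 = \frac{56843915}{15616654} + \left(30 - 3942\right) 5225 = \frac{56843915}{15616654} - 20440200 = - \frac{319207474246885}{15616654}$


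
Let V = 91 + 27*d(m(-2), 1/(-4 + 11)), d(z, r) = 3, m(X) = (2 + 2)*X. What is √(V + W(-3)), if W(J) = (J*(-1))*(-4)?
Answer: 4*√10 ≈ 12.649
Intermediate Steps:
m(X) = 4*X
W(J) = 4*J (W(J) = -J*(-4) = 4*J)
V = 172 (V = 91 + 27*3 = 91 + 81 = 172)
√(V + W(-3)) = √(172 + 4*(-3)) = √(172 - 12) = √160 = 4*√10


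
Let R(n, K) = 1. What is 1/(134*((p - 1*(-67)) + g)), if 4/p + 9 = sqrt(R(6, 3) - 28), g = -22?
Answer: 9/53869 + 3*I*sqrt(3)/7218446 ≈ 0.00016707 + 7.1984e-7*I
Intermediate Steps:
p = 4/(-9 + 3*I*sqrt(3)) (p = 4/(-9 + sqrt(1 - 28)) = 4/(-9 + sqrt(-27)) = 4/(-9 + 3*I*sqrt(3)) ≈ -0.33333 - 0.19245*I)
1/(134*((p - 1*(-67)) + g)) = 1/(134*(((-1/3 - I*sqrt(3)/9) - 1*(-67)) - 22)) = 1/(134*(((-1/3 - I*sqrt(3)/9) + 67) - 22)) = 1/(134*((200/3 - I*sqrt(3)/9) - 22)) = 1/(134*(134/3 - I*sqrt(3)/9)) = 1/(17956/3 - 134*I*sqrt(3)/9)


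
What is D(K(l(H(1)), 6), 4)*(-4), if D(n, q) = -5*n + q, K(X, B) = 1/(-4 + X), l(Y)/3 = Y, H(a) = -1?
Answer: -132/7 ≈ -18.857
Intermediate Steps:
l(Y) = 3*Y
D(n, q) = q - 5*n
D(K(l(H(1)), 6), 4)*(-4) = (4 - 5/(-4 + 3*(-1)))*(-4) = (4 - 5/(-4 - 3))*(-4) = (4 - 5/(-7))*(-4) = (4 - 5*(-1/7))*(-4) = (4 + 5/7)*(-4) = (33/7)*(-4) = -132/7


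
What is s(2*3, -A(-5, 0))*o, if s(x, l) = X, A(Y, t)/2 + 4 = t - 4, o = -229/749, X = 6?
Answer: -1374/749 ≈ -1.8344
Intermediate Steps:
o = -229/749 (o = -229*1/749 = -229/749 ≈ -0.30574)
A(Y, t) = -16 + 2*t (A(Y, t) = -8 + 2*(t - 4) = -8 + 2*(-4 + t) = -8 + (-8 + 2*t) = -16 + 2*t)
s(x, l) = 6
s(2*3, -A(-5, 0))*o = 6*(-229/749) = -1374/749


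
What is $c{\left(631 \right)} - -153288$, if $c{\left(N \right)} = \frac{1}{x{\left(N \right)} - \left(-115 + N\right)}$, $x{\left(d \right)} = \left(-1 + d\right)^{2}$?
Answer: $\frac{60760910593}{396384} \approx 1.5329 \cdot 10^{5}$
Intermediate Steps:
$c{\left(N \right)} = \frac{1}{115 + \left(-1 + N\right)^{2} - N}$ ($c{\left(N \right)} = \frac{1}{\left(-1 + N\right)^{2} - \left(-115 + N\right)} = \frac{1}{115 + \left(-1 + N\right)^{2} - N}$)
$c{\left(631 \right)} - -153288 = \frac{1}{115 + \left(-1 + 631\right)^{2} - 631} - -153288 = \frac{1}{115 + 630^{2} - 631} + 153288 = \frac{1}{115 + 396900 - 631} + 153288 = \frac{1}{396384} + 153288 = \frac{60760910593}{396384}$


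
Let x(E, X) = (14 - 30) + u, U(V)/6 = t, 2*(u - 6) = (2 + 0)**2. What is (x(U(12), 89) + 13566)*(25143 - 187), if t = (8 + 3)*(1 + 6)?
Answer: 338353448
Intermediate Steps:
t = 77 (t = 11*7 = 77)
u = 8 (u = 6 + (2 + 0)**2/2 = 6 + (1/2)*2**2 = 6 + (1/2)*4 = 6 + 2 = 8)
U(V) = 462 (U(V) = 6*77 = 462)
x(E, X) = -8 (x(E, X) = (14 - 30) + 8 = -16 + 8 = -8)
(x(U(12), 89) + 13566)*(25143 - 187) = (-8 + 13566)*(25143 - 187) = 13558*24956 = 338353448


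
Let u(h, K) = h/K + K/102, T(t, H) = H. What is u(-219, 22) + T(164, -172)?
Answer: -203911/1122 ≈ -181.74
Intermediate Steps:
u(h, K) = K/102 + h/K (u(h, K) = h/K + K*(1/102) = h/K + K/102 = K/102 + h/K)
u(-219, 22) + T(164, -172) = ((1/102)*22 - 219/22) - 172 = (11/51 - 219*1/22) - 172 = (11/51 - 219/22) - 172 = -10927/1122 - 172 = -203911/1122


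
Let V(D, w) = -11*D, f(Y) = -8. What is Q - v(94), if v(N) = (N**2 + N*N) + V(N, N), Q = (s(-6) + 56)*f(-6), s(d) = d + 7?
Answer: -17094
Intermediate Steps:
s(d) = 7 + d
Q = -456 (Q = ((7 - 6) + 56)*(-8) = (1 + 56)*(-8) = 57*(-8) = -456)
v(N) = -11*N + 2*N**2 (v(N) = (N**2 + N*N) - 11*N = (N**2 + N**2) - 11*N = 2*N**2 - 11*N = -11*N + 2*N**2)
Q - v(94) = -456 - 94*(-11 + 2*94) = -456 - 94*(-11 + 188) = -456 - 94*177 = -456 - 1*16638 = -456 - 16638 = -17094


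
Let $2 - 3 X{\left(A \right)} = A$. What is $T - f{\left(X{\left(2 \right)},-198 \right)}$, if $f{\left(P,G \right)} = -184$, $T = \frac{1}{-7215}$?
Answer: $\frac{1327559}{7215} \approx 184.0$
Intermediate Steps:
$X{\left(A \right)} = \frac{2}{3} - \frac{A}{3}$
$T = - \frac{1}{7215} \approx -0.0001386$
$T - f{\left(X{\left(2 \right)},-198 \right)} = - \frac{1}{7215} - -184 = - \frac{1}{7215} + 184 = \frac{1327559}{7215}$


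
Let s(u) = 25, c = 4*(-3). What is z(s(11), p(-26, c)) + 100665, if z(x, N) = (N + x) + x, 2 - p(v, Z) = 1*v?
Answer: 100743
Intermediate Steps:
c = -12
p(v, Z) = 2 - v
z(x, N) = N + 2*x
z(s(11), p(-26, c)) + 100665 = ((2 - 1*(-26)) + 2*25) + 100665 = ((2 + 26) + 50) + 100665 = (28 + 50) + 100665 = 78 + 100665 = 100743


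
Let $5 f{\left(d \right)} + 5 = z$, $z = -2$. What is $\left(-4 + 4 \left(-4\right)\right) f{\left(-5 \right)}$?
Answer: $28$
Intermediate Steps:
$f{\left(d \right)} = - \frac{7}{5}$ ($f{\left(d \right)} = -1 + \frac{1}{5} \left(-2\right) = -1 - \frac{2}{5} = - \frac{7}{5}$)
$\left(-4 + 4 \left(-4\right)\right) f{\left(-5 \right)} = \left(-4 + 4 \left(-4\right)\right) \left(- \frac{7}{5}\right) = \left(-4 - 16\right) \left(- \frac{7}{5}\right) = \left(-20\right) \left(- \frac{7}{5}\right) = 28$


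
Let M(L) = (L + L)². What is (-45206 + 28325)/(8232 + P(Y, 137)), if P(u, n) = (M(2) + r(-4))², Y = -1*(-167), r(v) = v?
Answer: -5627/2792 ≈ -2.0154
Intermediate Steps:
M(L) = 4*L² (M(L) = (2*L)² = 4*L²)
Y = 167
P(u, n) = 144 (P(u, n) = (4*2² - 4)² = (4*4 - 4)² = (16 - 4)² = 12² = 144)
(-45206 + 28325)/(8232 + P(Y, 137)) = (-45206 + 28325)/(8232 + 144) = -16881/8376 = -16881*1/8376 = -5627/2792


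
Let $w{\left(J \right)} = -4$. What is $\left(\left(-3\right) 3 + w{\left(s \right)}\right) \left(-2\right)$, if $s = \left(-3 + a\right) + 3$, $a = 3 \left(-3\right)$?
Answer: $26$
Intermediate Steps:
$a = -9$
$s = -9$ ($s = \left(-3 - 9\right) + 3 = -12 + 3 = -9$)
$\left(\left(-3\right) 3 + w{\left(s \right)}\right) \left(-2\right) = \left(\left(-3\right) 3 - 4\right) \left(-2\right) = \left(-9 - 4\right) \left(-2\right) = \left(-13\right) \left(-2\right) = 26$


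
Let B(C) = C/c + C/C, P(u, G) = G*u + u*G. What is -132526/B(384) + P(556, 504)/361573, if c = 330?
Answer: -155024329034/2531011 ≈ -61250.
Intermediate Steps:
P(u, G) = 2*G*u (P(u, G) = G*u + G*u = 2*G*u)
B(C) = 1 + C/330 (B(C) = C/330 + C/C = C*(1/330) + 1 = C/330 + 1 = 1 + C/330)
-132526/B(384) + P(556, 504)/361573 = -132526/(1 + (1/330)*384) + (2*504*556)/361573 = -132526/(1 + 64/55) + 560448*(1/361573) = -132526/119/55 + 560448/361573 = -132526*55/119 + 560448/361573 = -7288930/119 + 560448/361573 = -155024329034/2531011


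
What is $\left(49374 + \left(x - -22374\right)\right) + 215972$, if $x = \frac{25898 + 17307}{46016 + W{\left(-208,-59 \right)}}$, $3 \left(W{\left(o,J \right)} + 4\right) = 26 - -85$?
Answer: $\frac{13249261485}{46049} \approx 2.8772 \cdot 10^{5}$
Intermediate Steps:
$W{\left(o,J \right)} = 33$ ($W{\left(o,J \right)} = -4 + \frac{26 - -85}{3} = -4 + \frac{26 + 85}{3} = -4 + \frac{1}{3} \cdot 111 = -4 + 37 = 33$)
$x = \frac{43205}{46049}$ ($x = \frac{25898 + 17307}{46016 + 33} = \frac{43205}{46049} \approx 0.93824$)
$\left(49374 + \left(x - -22374\right)\right) + 215972 = \left(49374 + \left(\frac{43205}{46049} - -22374\right)\right) + 215972 = \left(49374 + \left(\frac{43205}{46049} + 22374\right)\right) + 215972 = \left(49374 + \frac{1030343531}{46049}\right) + 215972 = \frac{3303966857}{46049} + 215972 = \frac{13249261485}{46049}$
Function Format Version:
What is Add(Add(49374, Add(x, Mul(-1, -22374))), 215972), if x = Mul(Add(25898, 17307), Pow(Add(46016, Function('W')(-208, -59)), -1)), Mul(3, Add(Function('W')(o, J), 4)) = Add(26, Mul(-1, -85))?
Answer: Rational(13249261485, 46049) ≈ 2.8772e+5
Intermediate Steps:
Function('W')(o, J) = 33 (Function('W')(o, J) = Add(-4, Mul(Rational(1, 3), Add(26, Mul(-1, -85)))) = Add(-4, Mul(Rational(1, 3), Add(26, 85))) = Add(-4, Mul(Rational(1, 3), 111)) = Add(-4, 37) = 33)
x = Rational(43205, 46049) (x = Mul(Add(25898, 17307), Pow(Add(46016, 33), -1)) = Mul(43205, Pow(46049, -1)) = Mul(43205, Rational(1, 46049)) = Rational(43205, 46049) ≈ 0.93824)
Add(Add(49374, Add(x, Mul(-1, -22374))), 215972) = Add(Add(49374, Add(Rational(43205, 46049), Mul(-1, -22374))), 215972) = Add(Add(49374, Add(Rational(43205, 46049), 22374)), 215972) = Add(Add(49374, Rational(1030343531, 46049)), 215972) = Add(Rational(3303966857, 46049), 215972) = Rational(13249261485, 46049)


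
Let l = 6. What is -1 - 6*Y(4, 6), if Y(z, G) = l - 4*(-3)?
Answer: -109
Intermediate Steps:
Y(z, G) = 18 (Y(z, G) = 6 - 4*(-3) = 6 + 12 = 18)
-1 - 6*Y(4, 6) = -1 - 6*18 = -1 - 108 = -109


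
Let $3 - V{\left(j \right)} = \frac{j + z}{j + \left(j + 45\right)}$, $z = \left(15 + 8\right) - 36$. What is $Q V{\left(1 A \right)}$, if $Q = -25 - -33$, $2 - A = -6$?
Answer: $\frac{1504}{61} \approx 24.656$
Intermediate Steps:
$A = 8$ ($A = 2 - -6 = 2 + 6 = 8$)
$z = -13$ ($z = 23 - 36 = -13$)
$V{\left(j \right)} = 3 - \frac{-13 + j}{45 + 2 j}$ ($V{\left(j \right)} = 3 - \frac{j - 13}{j + \left(j + 45\right)} = 3 - \frac{-13 + j}{j + \left(45 + j\right)} = 3 - \frac{-13 + j}{45 + 2 j}$)
$Q = 8$ ($Q = -25 + 33 = 8$)
$Q V{\left(1 A \right)} = 8 \frac{148 + 5 \cdot 1 \cdot 8}{45 + 2 \cdot 1 \cdot 8} = 8 \frac{148 + 5 \cdot 8}{45 + 2 \cdot 8} = 8 \frac{148 + 40}{45 + 16} = 8 \cdot \frac{1}{61} \cdot 188 = 8 \cdot \frac{188}{61} = \frac{1504}{61}$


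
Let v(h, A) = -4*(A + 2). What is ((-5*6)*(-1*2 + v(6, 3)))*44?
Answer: 29040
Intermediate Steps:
v(h, A) = -8 - 4*A (v(h, A) = -4*(2 + A) = -8 - 4*A)
((-5*6)*(-1*2 + v(6, 3)))*44 = ((-5*6)*(-1*2 + (-8 - 4*3)))*44 = -30*(-2 + (-8 - 12))*44 = -30*(-2 - 20)*44 = -30*(-22)*44 = 660*44 = 29040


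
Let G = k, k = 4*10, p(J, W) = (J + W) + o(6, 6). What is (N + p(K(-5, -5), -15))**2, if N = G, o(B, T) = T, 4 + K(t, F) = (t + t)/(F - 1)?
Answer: 7396/9 ≈ 821.78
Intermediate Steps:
K(t, F) = -4 + 2*t/(-1 + F) (K(t, F) = -4 + (t + t)/(F - 1) = -4 + (2*t)/(-1 + F) = -4 + 2*t/(-1 + F))
p(J, W) = 6 + J + W (p(J, W) = (J + W) + 6 = 6 + J + W)
k = 40
G = 40
N = 40
(N + p(K(-5, -5), -15))**2 = (40 + (6 + 2*(2 - 5 - 2*(-5))/(-1 - 5) - 15))**2 = (40 + (6 + 2*(2 - 5 + 10)/(-6) - 15))**2 = (40 + (6 + 2*(-1/6)*7 - 15))**2 = (40 + (6 - 7/3 - 15))**2 = (40 - 34/3)**2 = (86/3)**2 = 7396/9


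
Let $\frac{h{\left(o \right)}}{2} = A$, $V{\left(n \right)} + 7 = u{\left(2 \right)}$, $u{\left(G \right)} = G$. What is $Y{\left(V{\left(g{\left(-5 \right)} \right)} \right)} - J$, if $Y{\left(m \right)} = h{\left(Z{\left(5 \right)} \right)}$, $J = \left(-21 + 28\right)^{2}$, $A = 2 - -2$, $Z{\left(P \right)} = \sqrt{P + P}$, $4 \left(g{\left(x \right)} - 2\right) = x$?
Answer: $-41$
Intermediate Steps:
$g{\left(x \right)} = 2 + \frac{x}{4}$
$Z{\left(P \right)} = \sqrt{2} \sqrt{P}$ ($Z{\left(P \right)} = \sqrt{2 P} = \sqrt{2} \sqrt{P}$)
$V{\left(n \right)} = -5$ ($V{\left(n \right)} = -7 + 2 = -5$)
$A = 4$ ($A = 2 + 2 = 4$)
$J = 49$ ($J = 7^{2} = 49$)
$h{\left(o \right)} = 8$ ($h{\left(o \right)} = 2 \cdot 4 = 8$)
$Y{\left(m \right)} = 8$
$Y{\left(V{\left(g{\left(-5 \right)} \right)} \right)} - J = 8 - 49 = -41$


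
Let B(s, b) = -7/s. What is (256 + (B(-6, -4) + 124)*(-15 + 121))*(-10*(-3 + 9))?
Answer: -811420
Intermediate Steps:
(256 + (B(-6, -4) + 124)*(-15 + 121))*(-10*(-3 + 9)) = (256 + (-7/(-6) + 124)*(-15 + 121))*(-10*(-3 + 9)) = (256 + (-7*(-⅙) + 124)*106)*(-10*6) = (256 + (7/6 + 124)*106)*(-60) = (256 + (751/6)*106)*(-60) = (256 + 39803/3)*(-60) = (40571/3)*(-60) = -811420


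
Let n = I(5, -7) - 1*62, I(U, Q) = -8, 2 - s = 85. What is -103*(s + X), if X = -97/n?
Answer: 588439/70 ≈ 8406.3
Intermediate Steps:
s = -83 (s = 2 - 1*85 = 2 - 85 = -83)
n = -70 (n = -8 - 1*62 = -8 - 62 = -70)
X = 97/70 (X = -97/(-70) = -97*(-1/70) = 97/70 ≈ 1.3857)
-103*(s + X) = -103*(-83 + 97/70) = -103*(-5713/70) = 588439/70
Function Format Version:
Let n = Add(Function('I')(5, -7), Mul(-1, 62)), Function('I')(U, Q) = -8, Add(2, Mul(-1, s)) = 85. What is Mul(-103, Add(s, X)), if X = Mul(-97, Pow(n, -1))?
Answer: Rational(588439, 70) ≈ 8406.3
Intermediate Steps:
s = -83 (s = Add(2, Mul(-1, 85)) = Add(2, -85) = -83)
n = -70 (n = Add(-8, Mul(-1, 62)) = Add(-8, -62) = -70)
X = Rational(97, 70) (X = Mul(-97, Pow(-70, -1)) = Mul(-97, Rational(-1, 70)) = Rational(97, 70) ≈ 1.3857)
Mul(-103, Add(s, X)) = Mul(-103, Add(-83, Rational(97, 70))) = Mul(-103, Rational(-5713, 70)) = Rational(588439, 70)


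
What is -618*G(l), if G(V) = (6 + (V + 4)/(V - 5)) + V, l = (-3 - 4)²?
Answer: -764157/22 ≈ -34734.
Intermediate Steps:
l = 49 (l = (-7)² = 49)
G(V) = 6 + V + (4 + V)/(-5 + V) (G(V) = (6 + (4 + V)/(-5 + V)) + V = 6 + V + (4 + V)/(-5 + V))
-618*G(l) = -618*(-26 + 49² + 2*49)/(-5 + 49) = -618*(-26 + 2401 + 98)/44 = -309*2473/22 = -618*2473/44 = -764157/22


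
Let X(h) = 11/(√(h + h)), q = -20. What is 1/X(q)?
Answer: 2*I*√10/11 ≈ 0.57496*I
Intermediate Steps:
X(h) = 11*√2/(2*√h) (X(h) = 11/(√(2*h)) = 11/((√2*√h)) = 11*(√2/(2*√h)) = 11*√2/(2*√h))
1/X(q) = 1/(11*√2/(2*√(-20))) = 1/(11*√2*(-I*√5/10)/2) = 1/(-11*I*√10/20) = 2*I*√10/11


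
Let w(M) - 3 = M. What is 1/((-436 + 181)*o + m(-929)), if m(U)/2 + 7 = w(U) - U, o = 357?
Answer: -1/91043 ≈ -1.0984e-5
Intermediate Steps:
w(M) = 3 + M
m(U) = -8 (m(U) = -14 + 2*((3 + U) - U) = -14 + 2*3 = -14 + 6 = -8)
1/((-436 + 181)*o + m(-929)) = 1/((-436 + 181)*357 - 8) = 1/(-255*357 - 8) = 1/(-91035 - 8) = 1/(-91043) = -1/91043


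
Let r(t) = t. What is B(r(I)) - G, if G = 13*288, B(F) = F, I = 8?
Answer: -3736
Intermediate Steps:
G = 3744
B(r(I)) - G = 8 - 1*3744 = 8 - 3744 = -3736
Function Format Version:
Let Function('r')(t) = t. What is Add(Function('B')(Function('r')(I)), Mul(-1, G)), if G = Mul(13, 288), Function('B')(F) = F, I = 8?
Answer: -3736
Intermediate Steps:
G = 3744
Add(Function('B')(Function('r')(I)), Mul(-1, G)) = Add(8, Mul(-1, 3744)) = Add(8, -3744) = -3736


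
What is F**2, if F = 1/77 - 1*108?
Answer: 69139225/5929 ≈ 11661.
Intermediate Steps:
F = -8315/77 (F = 1/77 - 108 = -8315/77 ≈ -107.99)
F**2 = (-8315/77)**2 = 69139225/5929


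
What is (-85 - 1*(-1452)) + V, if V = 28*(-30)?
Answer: 527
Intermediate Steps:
V = -840
(-85 - 1*(-1452)) + V = (-85 - 1*(-1452)) - 840 = (-85 + 1452) - 840 = 1367 - 840 = 527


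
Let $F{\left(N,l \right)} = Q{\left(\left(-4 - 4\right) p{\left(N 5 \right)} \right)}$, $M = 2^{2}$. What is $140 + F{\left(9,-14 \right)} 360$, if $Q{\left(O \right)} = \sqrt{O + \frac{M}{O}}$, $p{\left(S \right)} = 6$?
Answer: $140 + 60 i \sqrt{1731} \approx 140.0 + 2496.3 i$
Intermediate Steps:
$M = 4$
$Q{\left(O \right)} = \sqrt{O + \frac{4}{O}}$
$F{\left(N,l \right)} = \frac{i \sqrt{1731}}{6}$ ($F{\left(N,l \right)} = \sqrt{\left(-4 - 4\right) 6 + \frac{4}{\left(-4 - 4\right) 6}} = \sqrt{\left(-8\right) 6 + \frac{4}{\left(-8\right) 6}} = \sqrt{-48 + \frac{4}{-48}} = \sqrt{-48 + 4 \left(- \frac{1}{48}\right)} = \sqrt{-48 - \frac{1}{12}} = \sqrt{- \frac{577}{12}} = \frac{i \sqrt{1731}}{6}$)
$140 + F{\left(9,-14 \right)} 360 = 140 + \frac{i \sqrt{1731}}{6} \cdot 360 = 140 + 60 i \sqrt{1731}$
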